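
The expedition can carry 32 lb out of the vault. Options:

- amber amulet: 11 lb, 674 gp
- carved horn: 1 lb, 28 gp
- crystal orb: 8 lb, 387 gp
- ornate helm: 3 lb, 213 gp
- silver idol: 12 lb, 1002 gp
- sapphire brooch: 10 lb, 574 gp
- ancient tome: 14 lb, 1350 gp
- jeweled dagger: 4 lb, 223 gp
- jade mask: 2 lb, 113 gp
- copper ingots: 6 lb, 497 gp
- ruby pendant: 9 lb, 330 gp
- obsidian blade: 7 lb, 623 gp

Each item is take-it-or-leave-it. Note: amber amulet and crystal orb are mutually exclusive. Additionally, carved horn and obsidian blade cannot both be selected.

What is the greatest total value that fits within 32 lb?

2849

Greedy by ratio would take ornate helm + ancient tome + jade mask + copper ingots + obsidian blade: 32 lb used, total 2796.
Dropping ornate helm and jade mask and obsidian blade frees 12 lb; slotting in silver idol (12 lb) lifts the total to 2849 at 32 lb.
Every other selection either busts 32 lb or breaks a pairing rule or fails to beat 2849.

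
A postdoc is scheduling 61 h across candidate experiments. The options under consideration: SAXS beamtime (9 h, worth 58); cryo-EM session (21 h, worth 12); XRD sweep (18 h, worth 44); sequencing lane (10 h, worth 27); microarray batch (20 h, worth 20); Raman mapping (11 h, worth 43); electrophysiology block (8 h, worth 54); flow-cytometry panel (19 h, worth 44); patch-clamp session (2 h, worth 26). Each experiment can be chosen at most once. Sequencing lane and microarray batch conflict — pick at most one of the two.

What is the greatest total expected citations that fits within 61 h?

Density check — patch-clamp session 13.00, electrophysiology block 6.75, SAXS beamtime 6.44 are the best per h.
Taking SAXS beamtime + XRD sweep + sequencing lane + Raman mapping + electrophysiology block + patch-clamp session: 58 h used, 252 in expected citations.
Every other selection either busts 61 h or breaks a pairing rule or fails to beat 252.

252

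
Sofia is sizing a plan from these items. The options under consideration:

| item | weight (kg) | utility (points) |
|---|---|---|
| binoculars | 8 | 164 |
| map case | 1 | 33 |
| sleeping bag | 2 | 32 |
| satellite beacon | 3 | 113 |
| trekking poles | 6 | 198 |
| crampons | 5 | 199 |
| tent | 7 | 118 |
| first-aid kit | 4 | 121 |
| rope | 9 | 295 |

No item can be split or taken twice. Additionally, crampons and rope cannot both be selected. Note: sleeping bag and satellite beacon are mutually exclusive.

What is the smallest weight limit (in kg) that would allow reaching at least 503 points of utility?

Look for the lowest-weight combination reaching 503.
Taking satellite beacon + trekking poles + crampons gives 510 (≥ 503) for 14 kg.
No combination under 14 kg hits 503.

14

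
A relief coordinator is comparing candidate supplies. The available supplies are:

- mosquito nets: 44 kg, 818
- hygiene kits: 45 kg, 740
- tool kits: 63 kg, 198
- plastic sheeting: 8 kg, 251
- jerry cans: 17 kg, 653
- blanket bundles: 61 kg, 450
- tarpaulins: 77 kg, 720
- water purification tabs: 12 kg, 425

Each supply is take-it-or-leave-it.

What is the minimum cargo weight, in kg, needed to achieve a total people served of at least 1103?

37

Need the lightest bundle worth ≥ 1103.
plastic sheeting + jerry cans + water purification tabs: 1329 people served at 37 kg.
Below 37 kg the best achievable stays under 1103.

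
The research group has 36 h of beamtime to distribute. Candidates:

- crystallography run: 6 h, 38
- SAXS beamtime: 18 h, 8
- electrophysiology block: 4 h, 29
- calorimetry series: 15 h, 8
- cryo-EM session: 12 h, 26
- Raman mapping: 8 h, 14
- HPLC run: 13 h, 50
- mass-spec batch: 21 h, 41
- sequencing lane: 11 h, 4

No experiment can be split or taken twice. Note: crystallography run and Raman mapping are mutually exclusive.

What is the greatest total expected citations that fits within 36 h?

143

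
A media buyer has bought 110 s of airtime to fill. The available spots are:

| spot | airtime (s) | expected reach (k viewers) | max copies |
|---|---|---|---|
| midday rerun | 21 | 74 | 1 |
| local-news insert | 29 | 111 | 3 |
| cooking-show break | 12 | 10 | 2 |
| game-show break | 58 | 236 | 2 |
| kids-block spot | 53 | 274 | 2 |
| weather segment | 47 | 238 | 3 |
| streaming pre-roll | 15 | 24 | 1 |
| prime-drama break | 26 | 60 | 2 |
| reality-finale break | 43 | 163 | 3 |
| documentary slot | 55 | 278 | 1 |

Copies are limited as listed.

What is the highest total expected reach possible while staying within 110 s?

The ratio heuristic lands on 2×kids-block spot (548) but leaves 4 s idle.
Dropping kids-block spot frees 53 s; slotting in documentary slot (55 s) lifts the total to 552 at 108 s.
Every other selection either busts 110 s or exceeds an availability limit or fails to beat 552.

552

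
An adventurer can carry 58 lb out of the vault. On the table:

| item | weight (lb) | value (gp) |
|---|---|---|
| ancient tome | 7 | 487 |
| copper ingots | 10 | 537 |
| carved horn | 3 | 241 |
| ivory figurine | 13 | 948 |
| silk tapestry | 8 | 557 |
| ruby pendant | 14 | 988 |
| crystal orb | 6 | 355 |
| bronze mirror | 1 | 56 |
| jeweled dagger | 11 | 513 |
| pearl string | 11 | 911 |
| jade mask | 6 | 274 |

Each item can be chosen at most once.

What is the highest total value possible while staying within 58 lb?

4188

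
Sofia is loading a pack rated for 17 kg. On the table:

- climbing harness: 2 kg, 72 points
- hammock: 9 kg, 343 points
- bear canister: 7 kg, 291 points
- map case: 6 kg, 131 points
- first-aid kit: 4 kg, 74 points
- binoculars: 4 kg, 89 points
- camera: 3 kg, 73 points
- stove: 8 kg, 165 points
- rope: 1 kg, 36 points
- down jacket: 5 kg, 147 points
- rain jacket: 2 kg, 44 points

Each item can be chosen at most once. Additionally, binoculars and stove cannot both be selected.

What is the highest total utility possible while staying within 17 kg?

Best packing: hammock + bear canister + rope — 17 kg, 670 total.
Next best is hammock + bear canister at 634 (16 kg) — short by 36.

670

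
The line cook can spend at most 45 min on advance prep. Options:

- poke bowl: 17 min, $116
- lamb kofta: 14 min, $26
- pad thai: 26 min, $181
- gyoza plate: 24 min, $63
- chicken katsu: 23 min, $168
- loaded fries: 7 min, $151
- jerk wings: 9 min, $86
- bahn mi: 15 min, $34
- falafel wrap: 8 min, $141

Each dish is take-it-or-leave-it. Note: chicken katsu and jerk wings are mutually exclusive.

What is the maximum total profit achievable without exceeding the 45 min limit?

Best packing: poke bowl + loaded fries + jerk wings + falafel wrap — 41 min, 494 total.
Next best is pad thai + loaded fries + falafel wrap at 473 (41 min) — short by 21.

494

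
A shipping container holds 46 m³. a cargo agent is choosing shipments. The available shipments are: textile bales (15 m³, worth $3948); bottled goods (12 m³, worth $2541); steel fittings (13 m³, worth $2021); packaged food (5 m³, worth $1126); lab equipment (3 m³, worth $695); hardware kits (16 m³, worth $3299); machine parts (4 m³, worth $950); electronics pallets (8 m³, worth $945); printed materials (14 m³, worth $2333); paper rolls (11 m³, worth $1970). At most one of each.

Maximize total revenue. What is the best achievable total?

10483

Taking the top-ratio shipments first gives textile bales + bottled goods + packaged food + lab equipment + machine parts for 9260 (39 m³).
Replace packaged food and machine parts with hardware kits: the trade gains 1223 net, giving 10483 at 46 m³.
The closest alternative, textile bales + bottled goods + packaged food + lab equipment + paper rolls, reaches only 10280.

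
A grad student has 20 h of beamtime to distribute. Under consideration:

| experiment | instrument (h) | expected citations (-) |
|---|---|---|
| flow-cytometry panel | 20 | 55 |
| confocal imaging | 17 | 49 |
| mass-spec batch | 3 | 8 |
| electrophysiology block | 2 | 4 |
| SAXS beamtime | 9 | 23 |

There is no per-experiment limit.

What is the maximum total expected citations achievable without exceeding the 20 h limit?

57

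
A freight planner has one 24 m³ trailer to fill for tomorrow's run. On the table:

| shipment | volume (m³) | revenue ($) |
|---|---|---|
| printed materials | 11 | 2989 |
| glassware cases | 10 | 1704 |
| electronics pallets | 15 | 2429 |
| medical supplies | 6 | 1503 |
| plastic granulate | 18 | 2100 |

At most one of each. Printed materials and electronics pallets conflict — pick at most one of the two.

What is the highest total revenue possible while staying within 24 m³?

Density check — printed materials 271.73, medical supplies 250.50, glassware cases 170.40, electronics pallets 161.93 are the best per m³.
Greedy by ratio would take printed materials + medical supplies: 17 m³ used, total 4492.
The 6 m³ tied up in medical supplies is better spent on glassware cases — total rises to 4693 (21 m³).
The closest alternative, printed materials + medical supplies, reaches only 4492.

4693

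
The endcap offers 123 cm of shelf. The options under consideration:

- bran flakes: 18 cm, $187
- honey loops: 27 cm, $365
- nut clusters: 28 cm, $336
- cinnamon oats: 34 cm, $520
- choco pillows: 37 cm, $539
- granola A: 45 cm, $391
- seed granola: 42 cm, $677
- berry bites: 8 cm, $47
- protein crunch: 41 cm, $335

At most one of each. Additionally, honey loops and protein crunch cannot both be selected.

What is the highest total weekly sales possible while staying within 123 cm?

1783

Best packing: cinnamon oats + choco pillows + seed granola + berry bites — 121 cm, 1783 total.
Every other selection either busts 123 cm or breaks a pairing rule or fails to beat 1783.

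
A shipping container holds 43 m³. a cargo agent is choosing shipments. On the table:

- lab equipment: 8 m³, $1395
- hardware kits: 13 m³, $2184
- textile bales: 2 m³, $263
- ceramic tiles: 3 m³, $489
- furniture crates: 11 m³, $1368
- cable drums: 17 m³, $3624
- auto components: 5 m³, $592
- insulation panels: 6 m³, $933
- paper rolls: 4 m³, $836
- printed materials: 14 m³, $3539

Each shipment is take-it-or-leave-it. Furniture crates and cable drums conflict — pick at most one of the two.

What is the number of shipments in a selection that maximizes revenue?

The maximum revenue within 43 m³ is 9394.
One optimal bundle: lab equipment + cable drums + paper rolls + printed materials (43 m³).
Any selection reaching 9394 contains exactly 4 shipments.

4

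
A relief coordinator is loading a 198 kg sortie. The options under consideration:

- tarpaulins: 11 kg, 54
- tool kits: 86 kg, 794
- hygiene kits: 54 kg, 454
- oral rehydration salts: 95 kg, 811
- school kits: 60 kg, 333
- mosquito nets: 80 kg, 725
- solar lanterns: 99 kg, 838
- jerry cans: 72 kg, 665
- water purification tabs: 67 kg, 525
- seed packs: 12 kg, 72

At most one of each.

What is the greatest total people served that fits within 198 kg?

Density check — jerry cans 9.24, tool kits 9.23, mosquito nets 9.06, oral rehydration salts 8.54 are the best per kg.
A density-first pass picks tarpaulins + tool kits + jerry cans + seed packs — 1585 at 181 kg.
Replace tarpaulins and jerry cans with solar lanterns: the trade gains 119 net, giving 1704 at 197 kg.
No other feasible combination exceeds 1704.

1704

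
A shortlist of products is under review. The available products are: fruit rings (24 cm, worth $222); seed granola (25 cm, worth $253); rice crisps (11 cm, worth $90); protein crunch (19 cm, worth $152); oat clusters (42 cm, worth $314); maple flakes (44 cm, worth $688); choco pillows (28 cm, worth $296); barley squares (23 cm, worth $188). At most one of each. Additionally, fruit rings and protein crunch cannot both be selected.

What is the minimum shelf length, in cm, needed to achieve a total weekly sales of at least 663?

Look for the lowest-shelf combination reaching 663.
Taking maple flakes gives 688 (≥ 663) for 44 cm.
No combination under 44 cm hits 663.

44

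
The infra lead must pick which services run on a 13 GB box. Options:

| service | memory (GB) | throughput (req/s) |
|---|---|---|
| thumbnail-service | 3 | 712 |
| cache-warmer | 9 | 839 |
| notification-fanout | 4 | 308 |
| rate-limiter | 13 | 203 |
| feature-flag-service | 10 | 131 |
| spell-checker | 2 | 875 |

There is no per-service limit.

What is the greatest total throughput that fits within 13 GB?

5250

Density check — spell-checker 437.50, thumbnail-service 237.33, cache-warmer 93.22 are the best per GB.
The ratio ordering already packs tightly: 6×spell-checker, 12 GB, 5250.
Nothing else within 13 GB beats 5250.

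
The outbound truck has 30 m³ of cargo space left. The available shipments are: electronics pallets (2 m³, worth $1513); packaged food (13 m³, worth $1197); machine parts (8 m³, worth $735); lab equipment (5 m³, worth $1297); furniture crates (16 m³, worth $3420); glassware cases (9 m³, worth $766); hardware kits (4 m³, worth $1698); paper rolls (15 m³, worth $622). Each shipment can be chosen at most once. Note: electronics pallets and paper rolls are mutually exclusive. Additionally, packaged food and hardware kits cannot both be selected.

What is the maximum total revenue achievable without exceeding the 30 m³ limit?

7928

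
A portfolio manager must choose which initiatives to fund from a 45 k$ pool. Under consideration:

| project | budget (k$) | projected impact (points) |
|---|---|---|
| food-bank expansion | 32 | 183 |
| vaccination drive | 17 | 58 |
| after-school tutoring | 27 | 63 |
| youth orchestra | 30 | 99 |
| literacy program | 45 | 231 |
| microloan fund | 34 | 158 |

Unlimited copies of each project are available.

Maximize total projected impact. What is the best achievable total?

231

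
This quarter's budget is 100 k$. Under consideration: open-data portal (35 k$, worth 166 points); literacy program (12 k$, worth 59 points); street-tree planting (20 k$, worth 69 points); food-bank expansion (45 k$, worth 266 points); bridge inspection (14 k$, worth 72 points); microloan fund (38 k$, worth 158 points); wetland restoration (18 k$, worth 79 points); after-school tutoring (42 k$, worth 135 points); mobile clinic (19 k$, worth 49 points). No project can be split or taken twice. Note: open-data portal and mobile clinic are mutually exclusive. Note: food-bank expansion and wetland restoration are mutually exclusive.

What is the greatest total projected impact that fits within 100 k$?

504

Ranking by ratio (projected impact/k$): food-bank expansion 5.91, bridge inspection 5.14, literacy program 4.92, open-data portal 4.74.
Taking open-data portal + food-bank expansion + bridge inspection: 94 k$ used, 504 in projected impact.
Next best is open-data portal + street-tree planting + food-bank expansion at 501 (100 k$) — short by 3.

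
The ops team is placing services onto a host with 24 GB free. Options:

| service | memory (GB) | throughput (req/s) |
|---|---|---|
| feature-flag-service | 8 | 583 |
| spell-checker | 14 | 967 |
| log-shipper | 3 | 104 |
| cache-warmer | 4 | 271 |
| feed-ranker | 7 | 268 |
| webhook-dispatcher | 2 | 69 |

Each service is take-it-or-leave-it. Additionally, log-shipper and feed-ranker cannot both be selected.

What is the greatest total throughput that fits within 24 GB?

Ranking by ratio (throughput/GB): feature-flag-service 72.88, spell-checker 69.07, cache-warmer 67.75.
The ratio ordering already packs tightly: feature-flag-service + spell-checker + webhook-dispatcher, 24 GB, 1619.
Next best is feature-flag-service + spell-checker at 1550 (22 GB) — short by 69.

1619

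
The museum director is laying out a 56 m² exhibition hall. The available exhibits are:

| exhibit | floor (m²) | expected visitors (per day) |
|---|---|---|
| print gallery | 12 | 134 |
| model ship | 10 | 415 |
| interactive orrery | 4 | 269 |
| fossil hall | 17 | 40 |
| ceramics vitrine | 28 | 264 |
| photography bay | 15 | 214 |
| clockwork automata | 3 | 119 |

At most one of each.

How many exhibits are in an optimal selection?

The maximum expected visitors within 56 m² is 1151.
print gallery + model ship + interactive orrery + photography bay + clockwork automata hits 1151 at 44 m².
All optima have 5 exhibits.

5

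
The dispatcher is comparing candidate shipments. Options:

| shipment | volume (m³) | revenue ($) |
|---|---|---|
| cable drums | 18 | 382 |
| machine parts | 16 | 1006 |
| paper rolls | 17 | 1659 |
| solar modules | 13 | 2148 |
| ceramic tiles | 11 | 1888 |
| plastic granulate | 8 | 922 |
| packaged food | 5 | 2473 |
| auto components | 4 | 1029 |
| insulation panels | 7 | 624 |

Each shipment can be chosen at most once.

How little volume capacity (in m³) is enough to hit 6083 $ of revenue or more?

28

Need the lightest bundle worth ≥ 6083.
Taking ceramic tiles + plastic granulate + packaged food + auto components gives 6312 (≥ 6083) for 28 m³.
No combination under 28 m³ hits 6083.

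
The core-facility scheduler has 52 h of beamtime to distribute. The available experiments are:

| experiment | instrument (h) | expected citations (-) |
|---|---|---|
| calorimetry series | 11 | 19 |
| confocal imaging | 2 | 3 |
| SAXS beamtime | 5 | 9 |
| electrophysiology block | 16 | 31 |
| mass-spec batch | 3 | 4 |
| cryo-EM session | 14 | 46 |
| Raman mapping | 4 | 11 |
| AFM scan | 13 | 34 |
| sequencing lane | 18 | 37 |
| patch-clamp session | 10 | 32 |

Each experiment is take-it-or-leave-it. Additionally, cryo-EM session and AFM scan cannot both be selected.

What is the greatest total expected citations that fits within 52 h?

135

Ranking by ratio (expected citations/h): cryo-EM session 3.29, patch-clamp session 3.20, Raman mapping 2.75, AFM scan 2.62.
Taking SAXS beamtime + cryo-EM session + Raman mapping + sequencing lane + patch-clamp session: 51 h used, 135 in expected citations.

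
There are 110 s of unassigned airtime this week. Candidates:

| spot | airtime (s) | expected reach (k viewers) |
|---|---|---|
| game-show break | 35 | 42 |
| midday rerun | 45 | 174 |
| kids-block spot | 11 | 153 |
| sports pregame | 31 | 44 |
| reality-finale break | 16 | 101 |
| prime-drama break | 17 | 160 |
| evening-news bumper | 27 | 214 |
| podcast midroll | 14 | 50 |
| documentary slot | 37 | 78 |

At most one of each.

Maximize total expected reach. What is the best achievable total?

Ranking by ratio (expected reach/s): kids-block spot 13.91, prime-drama break 9.41, evening-news bumper 7.93.
A density-first pass picks kids-block spot + reality-finale break + prime-drama break + evening-news bumper + podcast midroll — 678 at 85 s.
Replace podcast midroll with documentary slot: the trade gains 28 net, giving 706 at 108 s.
Nothing else within 110 s beats 706.

706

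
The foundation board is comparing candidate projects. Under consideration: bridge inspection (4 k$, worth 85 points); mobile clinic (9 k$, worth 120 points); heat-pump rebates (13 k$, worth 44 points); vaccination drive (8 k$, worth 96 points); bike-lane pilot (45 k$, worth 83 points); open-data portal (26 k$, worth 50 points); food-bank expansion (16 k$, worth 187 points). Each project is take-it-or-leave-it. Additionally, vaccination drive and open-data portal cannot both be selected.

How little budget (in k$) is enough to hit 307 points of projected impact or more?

25

Minimise k$ subject to total projected impact ≥ 307.
mobile clinic + food-bank expansion: 307 projected impact at 25 k$.
Below 25 k$ the best achievable stays under 307.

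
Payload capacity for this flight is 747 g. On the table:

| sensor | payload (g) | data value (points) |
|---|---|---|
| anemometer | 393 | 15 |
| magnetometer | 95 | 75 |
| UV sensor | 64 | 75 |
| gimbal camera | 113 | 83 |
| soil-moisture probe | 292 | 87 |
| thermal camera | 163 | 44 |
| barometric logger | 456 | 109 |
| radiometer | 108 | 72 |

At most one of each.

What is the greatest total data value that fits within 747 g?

392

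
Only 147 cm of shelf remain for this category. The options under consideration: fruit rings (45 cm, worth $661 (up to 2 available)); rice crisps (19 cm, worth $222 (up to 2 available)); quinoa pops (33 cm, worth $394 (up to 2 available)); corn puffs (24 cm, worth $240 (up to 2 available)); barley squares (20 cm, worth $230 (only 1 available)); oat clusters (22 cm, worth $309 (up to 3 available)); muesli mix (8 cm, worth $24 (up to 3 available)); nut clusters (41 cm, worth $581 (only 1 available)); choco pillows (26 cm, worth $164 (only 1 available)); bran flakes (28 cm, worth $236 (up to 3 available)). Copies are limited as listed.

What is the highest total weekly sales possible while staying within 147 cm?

2025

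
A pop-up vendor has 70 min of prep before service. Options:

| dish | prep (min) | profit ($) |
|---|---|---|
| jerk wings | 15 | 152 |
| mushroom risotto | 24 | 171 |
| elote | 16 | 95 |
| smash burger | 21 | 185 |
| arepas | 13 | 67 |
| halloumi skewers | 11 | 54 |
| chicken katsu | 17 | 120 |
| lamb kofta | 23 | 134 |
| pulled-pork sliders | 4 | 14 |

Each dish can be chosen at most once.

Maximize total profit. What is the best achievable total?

552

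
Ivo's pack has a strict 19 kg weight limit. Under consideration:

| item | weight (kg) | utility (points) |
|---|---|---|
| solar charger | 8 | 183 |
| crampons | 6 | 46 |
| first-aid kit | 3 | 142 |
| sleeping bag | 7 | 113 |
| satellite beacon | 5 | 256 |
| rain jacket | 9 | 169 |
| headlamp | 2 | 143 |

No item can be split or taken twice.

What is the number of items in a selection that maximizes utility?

4

The maximum utility within 19 kg is 724.
solar charger + first-aid kit + satellite beacon + headlamp hits 724 at 18 kg.
Every optimal selection uses 4 items.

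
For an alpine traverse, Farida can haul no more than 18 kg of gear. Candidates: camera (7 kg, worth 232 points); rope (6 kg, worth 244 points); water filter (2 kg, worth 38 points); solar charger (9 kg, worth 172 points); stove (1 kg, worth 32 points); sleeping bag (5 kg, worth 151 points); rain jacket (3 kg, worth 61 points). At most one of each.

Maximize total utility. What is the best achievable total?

Filling by ratio: camera + rope + stove + rain jacket for 569, with 1 kg left unused.
The 4 kg tied up in stove and rain jacket is better spent on sleeping bag — total rises to 627 (18 kg).
That's the maximum — no swap from here does better than 627.

627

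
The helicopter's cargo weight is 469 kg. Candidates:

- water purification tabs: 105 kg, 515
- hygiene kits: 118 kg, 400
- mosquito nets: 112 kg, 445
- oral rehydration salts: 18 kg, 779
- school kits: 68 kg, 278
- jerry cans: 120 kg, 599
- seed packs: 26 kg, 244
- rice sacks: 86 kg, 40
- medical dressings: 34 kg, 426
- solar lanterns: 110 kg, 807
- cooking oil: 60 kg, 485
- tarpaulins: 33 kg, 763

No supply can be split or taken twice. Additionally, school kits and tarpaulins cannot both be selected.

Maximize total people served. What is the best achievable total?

Best packing: water purification tabs + oral rehydration salts + jerry cans + seed packs + medical dressings + solar lanterns + tarpaulins — 446 kg, 4133 total.
Nothing else feasible within 469 kg beats 4133.

4133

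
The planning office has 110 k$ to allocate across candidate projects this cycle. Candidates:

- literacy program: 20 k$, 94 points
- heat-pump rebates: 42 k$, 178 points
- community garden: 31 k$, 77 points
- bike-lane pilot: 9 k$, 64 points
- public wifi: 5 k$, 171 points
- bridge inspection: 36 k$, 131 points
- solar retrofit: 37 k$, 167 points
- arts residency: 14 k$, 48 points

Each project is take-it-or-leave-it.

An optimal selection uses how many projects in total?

5

Optimal total is 628.
For example heat-pump rebates + bike-lane pilot + public wifi + solar retrofit + arts residency achieves it, using 107 k$.
All optima have 5 projects.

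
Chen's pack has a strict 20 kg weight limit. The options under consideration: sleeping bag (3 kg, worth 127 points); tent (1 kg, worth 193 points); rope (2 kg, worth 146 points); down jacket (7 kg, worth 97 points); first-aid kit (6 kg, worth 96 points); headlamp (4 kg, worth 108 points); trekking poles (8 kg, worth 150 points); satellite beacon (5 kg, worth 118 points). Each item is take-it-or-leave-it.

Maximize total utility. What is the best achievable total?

Greedy by ratio would take sleeping bag + tent + rope + headlamp + satellite beacon: 15 kg used, total 692.
Dropping headlamp frees 4 kg; slotting in trekking poles (8 kg) lifts the total to 734 at 19 kg.

734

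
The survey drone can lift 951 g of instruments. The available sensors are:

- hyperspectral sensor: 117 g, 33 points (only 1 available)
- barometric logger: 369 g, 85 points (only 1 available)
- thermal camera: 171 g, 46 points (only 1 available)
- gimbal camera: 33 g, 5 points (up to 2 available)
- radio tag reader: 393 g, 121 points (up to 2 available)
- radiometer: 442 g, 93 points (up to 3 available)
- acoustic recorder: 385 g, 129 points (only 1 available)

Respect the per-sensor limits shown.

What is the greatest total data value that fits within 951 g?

By data value per g: acoustic recorder 0.34, radio tag reader 0.31, hyperspectral sensor 0.28, thermal camera 0.27 lead.
A density-first pass picks hyperspectral sensor + gimbal camera + radio tag reader + acoustic recorder — 288 at 928 g.
The 150 g tied up in hyperspectral sensor and gimbal camera is better spent on thermal camera — total rises to 296 (949 g).
Nothing else within 951 g beats 296.

296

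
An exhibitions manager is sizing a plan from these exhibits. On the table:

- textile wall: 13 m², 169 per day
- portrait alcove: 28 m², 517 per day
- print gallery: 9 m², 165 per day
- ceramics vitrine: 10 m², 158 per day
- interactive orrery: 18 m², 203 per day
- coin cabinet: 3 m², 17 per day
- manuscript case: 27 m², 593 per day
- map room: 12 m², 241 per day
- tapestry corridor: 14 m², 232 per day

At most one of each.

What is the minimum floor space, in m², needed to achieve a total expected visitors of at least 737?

36

Need the lightest bundle worth ≥ 737.
print gallery + manuscript case: 758 expected visitors at 36 m².
Below 36 m² the best achievable stays under 737.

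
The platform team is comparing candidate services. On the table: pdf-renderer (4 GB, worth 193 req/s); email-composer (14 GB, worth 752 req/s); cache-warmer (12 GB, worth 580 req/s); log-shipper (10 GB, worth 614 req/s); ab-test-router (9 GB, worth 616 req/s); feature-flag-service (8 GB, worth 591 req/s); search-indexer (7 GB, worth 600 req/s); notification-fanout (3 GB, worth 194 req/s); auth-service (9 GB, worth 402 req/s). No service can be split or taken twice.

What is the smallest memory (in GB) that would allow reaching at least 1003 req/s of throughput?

15

Need the lightest bundle worth ≥ 1003.
Taking feature-flag-service + search-indexer gives 1191 (≥ 1003) for 15 GB.
No combination under 15 GB hits 1003.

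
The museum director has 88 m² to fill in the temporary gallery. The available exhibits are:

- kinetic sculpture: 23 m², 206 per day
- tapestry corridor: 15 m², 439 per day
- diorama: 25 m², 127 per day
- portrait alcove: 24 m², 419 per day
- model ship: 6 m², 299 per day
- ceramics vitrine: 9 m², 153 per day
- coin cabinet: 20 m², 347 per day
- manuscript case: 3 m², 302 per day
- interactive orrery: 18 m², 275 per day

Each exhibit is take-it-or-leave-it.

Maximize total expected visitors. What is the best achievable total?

2081

Filling by ratio: tapestry corridor + portrait alcove + model ship + ceramics vitrine + coin cabinet + manuscript case for 1959, with 11 m² left unused.
Replace ceramics vitrine with interactive orrery: the trade gains 122 net, giving 2081 at 86 m².
An exhaustive check of the 512 subsets confirms 2081.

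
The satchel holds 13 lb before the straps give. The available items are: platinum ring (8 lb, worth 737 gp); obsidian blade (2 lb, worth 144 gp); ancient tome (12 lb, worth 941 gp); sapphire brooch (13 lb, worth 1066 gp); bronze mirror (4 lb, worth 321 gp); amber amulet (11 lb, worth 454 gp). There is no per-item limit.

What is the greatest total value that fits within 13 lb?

1066

Greedy by ratio would take platinum ring + bronze mirror: 12 lb used, total 1058.
Dropping platinum ring and bronze mirror frees 12 lb; slotting in sapphire brooch (13 lb) lifts the total to 1066 at 13 lb.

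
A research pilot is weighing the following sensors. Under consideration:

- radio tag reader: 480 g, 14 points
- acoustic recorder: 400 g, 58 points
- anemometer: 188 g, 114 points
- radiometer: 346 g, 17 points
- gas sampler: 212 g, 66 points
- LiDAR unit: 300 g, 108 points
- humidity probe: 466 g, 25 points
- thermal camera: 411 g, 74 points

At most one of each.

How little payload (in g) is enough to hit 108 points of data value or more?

188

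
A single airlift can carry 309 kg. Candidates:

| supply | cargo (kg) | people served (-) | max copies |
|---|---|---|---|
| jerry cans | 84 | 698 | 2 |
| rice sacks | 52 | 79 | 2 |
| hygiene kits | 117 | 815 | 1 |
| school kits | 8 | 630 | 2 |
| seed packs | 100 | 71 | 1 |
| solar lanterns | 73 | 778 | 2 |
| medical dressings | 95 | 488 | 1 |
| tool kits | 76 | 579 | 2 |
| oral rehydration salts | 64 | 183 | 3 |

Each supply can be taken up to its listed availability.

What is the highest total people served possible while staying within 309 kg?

Density check — school kits 78.75, solar lanterns 10.66, jerry cans 8.31, tool kits 7.62 are the best per kg.
Taking the top-ratio supplies first gives jerry cans + rice sacks + 2×school kits + 2×solar lanterns for 3593 (298 kg).
Dropping jerry cans and rice sacks frees 136 kg; slotting in hygiene kits (117 kg) lifts the total to 3631 at 279 kg.
The spare 30 kg is too small for any remaining supply, and no exchange beats 3631.

3631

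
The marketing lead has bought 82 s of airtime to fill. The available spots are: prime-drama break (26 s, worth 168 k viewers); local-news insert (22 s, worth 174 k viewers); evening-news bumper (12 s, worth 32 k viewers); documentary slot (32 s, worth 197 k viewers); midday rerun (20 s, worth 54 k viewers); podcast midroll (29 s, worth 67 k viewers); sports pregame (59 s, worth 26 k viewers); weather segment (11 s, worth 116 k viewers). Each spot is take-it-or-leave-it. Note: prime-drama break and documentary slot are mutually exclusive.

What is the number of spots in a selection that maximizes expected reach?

Best achievable expected reach is 519.
One optimal bundle: local-news insert + evening-news bumper + documentary slot + weather segment (77 s).
Every optimal selection uses 4 spots.

4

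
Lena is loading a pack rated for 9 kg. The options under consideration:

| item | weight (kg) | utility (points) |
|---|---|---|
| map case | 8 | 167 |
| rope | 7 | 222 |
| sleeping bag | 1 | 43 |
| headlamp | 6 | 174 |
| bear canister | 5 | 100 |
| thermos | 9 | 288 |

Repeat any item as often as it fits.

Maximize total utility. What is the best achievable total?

The ratio ordering already packs tightly: 9×sleeping bag, 9 kg, 387.

387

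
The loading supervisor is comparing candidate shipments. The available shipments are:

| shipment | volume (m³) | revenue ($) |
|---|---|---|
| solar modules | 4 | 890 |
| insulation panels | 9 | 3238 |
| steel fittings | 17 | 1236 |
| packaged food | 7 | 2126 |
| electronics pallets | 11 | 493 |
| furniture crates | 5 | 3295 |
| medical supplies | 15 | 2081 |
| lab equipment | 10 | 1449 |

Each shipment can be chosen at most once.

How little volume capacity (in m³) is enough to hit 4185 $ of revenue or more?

Minimise m³ subject to total revenue ≥ 4185.
solar modules + furniture crates reaches 4185 using 9 m³.
Any bundle with less than 9 m³ falls short of 4185.

9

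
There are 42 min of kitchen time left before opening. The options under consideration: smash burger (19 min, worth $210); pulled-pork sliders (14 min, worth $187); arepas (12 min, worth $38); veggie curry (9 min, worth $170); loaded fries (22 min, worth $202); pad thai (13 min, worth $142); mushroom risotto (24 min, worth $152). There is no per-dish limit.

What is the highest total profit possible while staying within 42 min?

697

By profit per min: veggie curry 18.89, pulled-pork sliders 13.36, smash burger 11.05, pad thai 10.92 lead.
The ratio heuristic lands on 4×veggie curry (680) but leaves 6 min idle.
Replace veggie curry with pulled-pork sliders: the trade gains 17 net, giving 697 at 41 min.
That's the maximum — no swap from here does better than 697.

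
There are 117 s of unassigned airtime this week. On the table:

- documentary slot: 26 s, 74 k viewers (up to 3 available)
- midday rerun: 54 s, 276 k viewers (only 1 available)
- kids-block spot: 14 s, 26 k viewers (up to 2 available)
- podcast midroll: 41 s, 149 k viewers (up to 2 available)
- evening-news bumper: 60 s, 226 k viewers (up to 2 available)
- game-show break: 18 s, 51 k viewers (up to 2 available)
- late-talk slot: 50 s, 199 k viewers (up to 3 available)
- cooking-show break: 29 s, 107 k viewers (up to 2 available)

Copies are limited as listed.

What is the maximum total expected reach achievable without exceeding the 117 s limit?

The ratio heuristic lands on midday rerun + late-talk slot (475) but leaves 13 s idle.
Dropping late-talk slot frees 50 s; slotting in evening-news bumper (60 s) lifts the total to 502 at 114 s.
The spare 3 s is too small for any remaining spot, and no exchange beats 502.

502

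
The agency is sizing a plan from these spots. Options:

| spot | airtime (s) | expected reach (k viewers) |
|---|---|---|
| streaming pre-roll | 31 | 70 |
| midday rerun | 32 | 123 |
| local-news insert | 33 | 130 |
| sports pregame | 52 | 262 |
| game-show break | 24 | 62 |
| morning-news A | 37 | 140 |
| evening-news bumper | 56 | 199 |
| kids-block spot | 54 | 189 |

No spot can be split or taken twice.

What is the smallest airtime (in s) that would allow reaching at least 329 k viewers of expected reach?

83

Need the lightest bundle worth ≥ 329.
streaming pre-roll + sports pregame reaches 332 using 83 s.
Below 83 s the best achievable stays under 329.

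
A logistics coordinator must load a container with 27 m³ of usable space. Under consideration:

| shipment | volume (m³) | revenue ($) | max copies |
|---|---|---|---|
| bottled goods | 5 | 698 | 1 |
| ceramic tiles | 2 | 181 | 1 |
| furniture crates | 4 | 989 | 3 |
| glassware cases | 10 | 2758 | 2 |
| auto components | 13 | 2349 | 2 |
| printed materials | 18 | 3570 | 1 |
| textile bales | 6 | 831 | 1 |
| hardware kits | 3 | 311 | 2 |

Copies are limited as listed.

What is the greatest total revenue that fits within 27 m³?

6816

Ranking by ratio (revenue/m³): glassware cases 275.80, furniture crates 247.25, printed materials 198.33.
The ratio ordering already packs tightly: furniture crates + 2×glassware cases + hardware kits, 27 m³, 6816.
Every other selection either busts 27 m³ or exceeds an availability limit or fails to beat 6816.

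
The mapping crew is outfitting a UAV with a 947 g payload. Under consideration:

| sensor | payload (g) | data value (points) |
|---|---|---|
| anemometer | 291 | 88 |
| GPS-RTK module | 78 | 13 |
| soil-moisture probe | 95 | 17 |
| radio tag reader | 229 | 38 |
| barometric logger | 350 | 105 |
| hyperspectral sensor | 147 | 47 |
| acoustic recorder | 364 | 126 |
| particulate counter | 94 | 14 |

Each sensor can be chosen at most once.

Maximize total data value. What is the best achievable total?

A density-first pass picks anemometer + soil-moisture probe + hyperspectral sensor + acoustic recorder — 278 at 897 g.
Dropping anemometer and soil-moisture probe frees 386 g; slotting in GPS-RTK module + barometric logger (428 g) lifts the total to 291 at 939 g.
Every other selection either busts 947 g or fails to beat 291.

291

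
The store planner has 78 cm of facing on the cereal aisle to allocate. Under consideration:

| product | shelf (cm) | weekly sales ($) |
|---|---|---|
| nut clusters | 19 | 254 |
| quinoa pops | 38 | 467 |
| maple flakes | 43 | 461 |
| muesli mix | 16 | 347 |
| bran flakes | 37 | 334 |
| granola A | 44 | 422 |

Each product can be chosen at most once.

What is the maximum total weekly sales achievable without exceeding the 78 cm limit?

1068

Nut clusters + quinoa pops + muesli mix uses 73 of the 78 cm and totals 1068.
Runner-up nut clusters + maple flakes + muesli mix tops out at 1062.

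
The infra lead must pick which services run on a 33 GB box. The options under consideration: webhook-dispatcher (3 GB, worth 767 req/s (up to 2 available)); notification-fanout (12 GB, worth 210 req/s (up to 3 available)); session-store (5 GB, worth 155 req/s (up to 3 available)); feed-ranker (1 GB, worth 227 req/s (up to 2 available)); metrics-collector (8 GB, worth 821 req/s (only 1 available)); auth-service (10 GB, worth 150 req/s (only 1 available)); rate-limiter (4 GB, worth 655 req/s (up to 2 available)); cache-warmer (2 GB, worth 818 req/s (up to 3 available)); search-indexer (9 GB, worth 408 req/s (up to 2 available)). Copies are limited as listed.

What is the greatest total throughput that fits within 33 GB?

6573

Best packing: 2×webhook-dispatcher + 2×feed-ranker + metrics-collector + 2×rate-limiter + 3×cache-warmer — 30 GB, 6573 total.
Nothing else within 33 GB beats 6573.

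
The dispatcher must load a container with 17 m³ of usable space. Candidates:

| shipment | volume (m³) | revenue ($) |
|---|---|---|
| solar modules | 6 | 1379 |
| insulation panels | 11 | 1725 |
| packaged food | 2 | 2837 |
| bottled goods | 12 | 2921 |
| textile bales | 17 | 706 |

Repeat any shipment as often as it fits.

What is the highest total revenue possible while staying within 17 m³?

22696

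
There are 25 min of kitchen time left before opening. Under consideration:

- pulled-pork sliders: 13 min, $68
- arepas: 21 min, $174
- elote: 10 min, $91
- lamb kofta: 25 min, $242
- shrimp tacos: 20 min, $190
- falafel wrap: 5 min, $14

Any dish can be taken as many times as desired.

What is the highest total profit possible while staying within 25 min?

Taking lamb kofta: 25 min used, 242 in profit.

242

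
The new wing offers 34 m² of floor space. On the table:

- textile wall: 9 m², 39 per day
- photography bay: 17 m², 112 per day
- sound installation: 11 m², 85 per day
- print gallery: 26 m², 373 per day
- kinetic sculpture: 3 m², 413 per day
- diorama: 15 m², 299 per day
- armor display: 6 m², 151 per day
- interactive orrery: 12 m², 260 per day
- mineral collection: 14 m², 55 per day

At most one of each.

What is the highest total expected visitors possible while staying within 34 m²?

972

Ranking by ratio (expected visitors/m²): kinetic sculpture 137.67, armor display 25.17, interactive orrery 21.67, diorama 19.93.
The ratio heuristic lands on sound installation + kinetic sculpture + armor display + interactive orrery (909) but leaves 2 m² idle.
The 17 m² tied up in sound installation and armor display is better spent on diorama — total rises to 972 (30 m²).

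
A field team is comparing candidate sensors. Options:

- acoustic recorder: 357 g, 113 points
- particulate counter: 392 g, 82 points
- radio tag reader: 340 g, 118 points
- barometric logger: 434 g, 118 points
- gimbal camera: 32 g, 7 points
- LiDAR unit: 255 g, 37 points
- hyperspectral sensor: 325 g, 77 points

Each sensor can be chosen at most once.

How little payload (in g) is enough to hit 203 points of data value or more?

697

Look for the lowest-payload combination reaching 203.
acoustic recorder + radio tag reader reaches 231 using 697 g.
Any bundle with less than 697 g falls short of 203.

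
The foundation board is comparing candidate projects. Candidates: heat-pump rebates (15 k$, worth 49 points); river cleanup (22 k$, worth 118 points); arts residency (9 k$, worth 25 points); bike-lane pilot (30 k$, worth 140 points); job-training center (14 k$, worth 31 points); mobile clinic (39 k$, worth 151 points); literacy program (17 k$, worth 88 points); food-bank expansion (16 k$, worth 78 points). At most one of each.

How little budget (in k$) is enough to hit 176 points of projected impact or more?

38

Look for the lowest-budget combination reaching 176.
Taking river cleanup + food-bank expansion gives 196 (≥ 176) for 38 k$.
No combination under 38 k$ hits 176.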